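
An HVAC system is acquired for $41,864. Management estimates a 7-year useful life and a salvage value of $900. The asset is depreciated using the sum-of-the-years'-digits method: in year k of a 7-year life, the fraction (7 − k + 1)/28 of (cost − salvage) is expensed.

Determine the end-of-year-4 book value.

$9,678

Depreciable base = $41,864 − $900 = $40,964.
Sum of the years' digits = 7+6+5+4+3+2+1 = 28.
Year 1: $40,964 × 7/28 = $10,241. Book value $31,623.
Year 2: $40,964 × 6/28 = $8,778. Book value $22,845.
Year 3: $40,964 × 5/28 = $7,315. Book value $15,530.
Year 4: $40,964 × 4/28 = $5,852. Book value $9,678.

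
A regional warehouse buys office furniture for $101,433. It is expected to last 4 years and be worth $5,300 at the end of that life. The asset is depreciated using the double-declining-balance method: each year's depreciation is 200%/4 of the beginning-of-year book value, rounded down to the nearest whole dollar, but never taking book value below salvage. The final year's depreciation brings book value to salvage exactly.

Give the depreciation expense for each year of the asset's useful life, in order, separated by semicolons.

Depreciable base = $101,433 − $5,300 = $96,133.
Year 1: ⌊$101,433 × 200%/4⌋ = $50,716. Book value $50,717.
Year 2: ⌊$50,717 × 200%/4⌋ = $25,358. Book value $25,359.
Year 3: ⌊$25,359 × 200%/4⌋ = $12,679. Book value $12,680.
Year 4 (final): $12,680 − $5,300 = $7,380. Book value $5,300.

$50,716; $25,358; $12,679; $7,380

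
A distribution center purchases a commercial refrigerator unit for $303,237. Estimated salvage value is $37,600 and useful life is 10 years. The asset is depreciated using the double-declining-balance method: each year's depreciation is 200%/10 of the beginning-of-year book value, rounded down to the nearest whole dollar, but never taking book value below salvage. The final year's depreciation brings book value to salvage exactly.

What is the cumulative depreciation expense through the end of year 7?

Depreciable base = $303,237 − $37,600 = $265,637.
Year 1: ⌊$303,237 × 200%/10⌋ = $60,647. Book value $242,590.
Year 2: ⌊$242,590 × 200%/10⌋ = $48,518. Book value $194,072.
Year 3: ⌊$194,072 × 200%/10⌋ = $38,814. Book value $155,258.
Year 4: ⌊$155,258 × 200%/10⌋ = $31,051. Book value $124,207.
Year 5: ⌊$124,207 × 200%/10⌋ = $24,841. Book value $99,366.
Year 6: ⌊$99,366 × 200%/10⌋ = $19,873. Book value $79,493.
Year 7: ⌊$79,493 × 200%/10⌋ = $15,898. Book value $63,595.
Accumulated through year 7 = $303,237 − $63,595 = $239,642.

$239,642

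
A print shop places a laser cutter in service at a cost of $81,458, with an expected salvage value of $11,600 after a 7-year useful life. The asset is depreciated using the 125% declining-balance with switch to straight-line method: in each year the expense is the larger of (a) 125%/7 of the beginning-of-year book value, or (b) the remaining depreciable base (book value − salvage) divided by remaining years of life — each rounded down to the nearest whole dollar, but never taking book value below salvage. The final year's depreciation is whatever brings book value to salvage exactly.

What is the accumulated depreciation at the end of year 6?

$61,470

Depreciable base = $81,458 − $11,600 = $69,858.
Year 1: DB = ⌊$81,458 × 125%/7⌋ = $14,546; SL = ⌊$69,858/7⌋ = $9,979 → take DB $14,546. Book value $66,912.
Year 2: DB = ⌊$66,912 × 125%/7⌋ = $11,948; SL = ⌊$55,312/6⌋ = $9,218 → take DB $11,948. Book value $54,964.
Year 3: DB = ⌊$54,964 × 125%/7⌋ = $9,815; SL = ⌊$43,364/5⌋ = $8,672 → take DB $9,815. Book value $45,149.
Year 4: DB = ⌊$45,149 × 125%/7⌋ = $8,062; SL = ⌊$33,549/4⌋ = $8,387 → take SL $8,387. Book value $36,762.
Year 5: DB = ⌊$36,762 × 125%/7⌋ = $6,564; SL = ⌊$25,162/3⌋ = $8,387 → take SL $8,387. Book value $28,375.
Year 6: DB = ⌊$28,375 × 125%/7⌋ = $5,066; SL = ⌊$16,775/2⌋ = $8,387 → take SL $8,387. Book value $19,988.
Accumulated through year 6 = $81,458 − $19,988 = $61,470.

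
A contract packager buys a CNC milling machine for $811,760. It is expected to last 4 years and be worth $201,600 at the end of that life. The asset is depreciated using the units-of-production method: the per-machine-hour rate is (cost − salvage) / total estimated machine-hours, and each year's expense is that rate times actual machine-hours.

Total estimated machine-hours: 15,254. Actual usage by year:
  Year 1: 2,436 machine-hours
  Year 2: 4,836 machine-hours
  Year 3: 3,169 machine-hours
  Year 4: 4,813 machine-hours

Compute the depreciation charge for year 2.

Depreciable base = $811,760 − $201,600 = $610,160.
Rate = $610,160 / 15,254 machine-hours = $40 per machine-hour.
Year 1: 2,436 × $40 = $97,440. Book value $714,320.
Year 2: 4,836 × $40 = $193,440. Book value $520,880.

$193,440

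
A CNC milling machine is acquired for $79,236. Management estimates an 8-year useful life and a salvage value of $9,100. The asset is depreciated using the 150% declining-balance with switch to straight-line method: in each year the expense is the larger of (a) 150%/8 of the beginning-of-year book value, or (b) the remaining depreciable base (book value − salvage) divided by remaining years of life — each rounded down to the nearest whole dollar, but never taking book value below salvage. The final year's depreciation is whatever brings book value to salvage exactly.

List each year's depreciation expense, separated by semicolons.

Depreciable base = $79,236 − $9,100 = $70,136.
Year 1: DB = ⌊$79,236 × 150%/8⌋ = $14,856; SL = ⌊$70,136/8⌋ = $8,767 → take DB $14,856. Book value $64,380.
Year 2: DB = ⌊$64,380 × 150%/8⌋ = $12,071; SL = ⌊$55,280/7⌋ = $7,897 → take DB $12,071. Book value $52,309.
Year 3: DB = ⌊$52,309 × 150%/8⌋ = $9,807; SL = ⌊$43,209/6⌋ = $7,201 → take DB $9,807. Book value $42,502.
Year 4: DB = ⌊$42,502 × 150%/8⌋ = $7,969; SL = ⌊$33,402/5⌋ = $6,680 → take DB $7,969. Book value $34,533.
Year 5: DB = ⌊$34,533 × 150%/8⌋ = $6,474; SL = ⌊$25,433/4⌋ = $6,358 → take DB $6,474. Book value $28,059.
Year 6: DB = ⌊$28,059 × 150%/8⌋ = $5,261; SL = ⌊$18,959/3⌋ = $6,319 → take SL $6,319. Book value $21,740.
Year 7: DB = ⌊$21,740 × 150%/8⌋ = $4,076; SL = ⌊$12,640/2⌋ = $6,320 → take SL $6,320. Book value $15,420.
Year 8 (final): $15,420 − $9,100 = $6,320. Book value $9,100.

$14,856; $12,071; $9,807; $7,969; $6,474; $6,319; $6,320; $6,320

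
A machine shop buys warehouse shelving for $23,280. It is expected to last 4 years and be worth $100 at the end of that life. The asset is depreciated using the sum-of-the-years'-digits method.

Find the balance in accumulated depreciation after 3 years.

Depreciable base = $23,280 − $100 = $23,180.
Sum of the years' digits = 4+3+2+1 = 10.
Year 1: $23,180 × 4/10 = $9,272. Book value $14,008.
Year 2: $23,180 × 3/10 = $6,954. Book value $7,054.
Year 3: $23,180 × 2/10 = $4,636. Book value $2,418.
Accumulated through year 3 = $23,280 − $2,418 = $20,862.

$20,862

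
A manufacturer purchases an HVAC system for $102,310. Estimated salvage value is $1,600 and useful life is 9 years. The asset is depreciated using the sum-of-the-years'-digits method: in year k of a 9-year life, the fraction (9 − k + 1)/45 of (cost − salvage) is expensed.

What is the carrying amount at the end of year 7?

Depreciable base = $102,310 − $1,600 = $100,710.
Sum of the years' digits = 9+8+7+6+5+4+3+2+1 = 45.
Year 1: $100,710 × 9/45 = $20,142. Book value $82,168.
Year 2: $100,710 × 8/45 = $17,904. Book value $64,264.
Year 3: $100,710 × 7/45 = $15,666. Book value $48,598.
Year 4: $100,710 × 6/45 = $13,428. Book value $35,170.
Year 5: $100,710 × 5/45 = $11,190. Book value $23,980.
Year 6: $100,710 × 4/45 = $8,952. Book value $15,028.
Year 7: $100,710 × 3/45 = $6,714. Book value $8,314.

$8,314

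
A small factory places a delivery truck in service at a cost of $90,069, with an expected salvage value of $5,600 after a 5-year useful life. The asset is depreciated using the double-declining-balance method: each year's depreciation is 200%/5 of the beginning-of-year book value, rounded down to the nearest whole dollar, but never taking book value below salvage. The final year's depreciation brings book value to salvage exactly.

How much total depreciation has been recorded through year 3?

Depreciable base = $90,069 − $5,600 = $84,469.
Year 1: ⌊$90,069 × 200%/5⌋ = $36,027. Book value $54,042.
Year 2: ⌊$54,042 × 200%/5⌋ = $21,616. Book value $32,426.
Year 3: ⌊$32,426 × 200%/5⌋ = $12,970. Book value $19,456.
Accumulated through year 3 = $90,069 − $19,456 = $70,613.

$70,613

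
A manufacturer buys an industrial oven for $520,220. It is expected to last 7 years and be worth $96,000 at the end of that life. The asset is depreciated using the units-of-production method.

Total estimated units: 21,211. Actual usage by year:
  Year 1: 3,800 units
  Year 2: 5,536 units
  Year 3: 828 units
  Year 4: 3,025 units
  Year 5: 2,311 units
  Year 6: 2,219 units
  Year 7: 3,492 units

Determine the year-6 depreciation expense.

Depreciable base = $520,220 − $96,000 = $424,220.
Rate = $424,220 / 21,211 units = $20 per unit.
Year 1: 3,800 × $20 = $76,000. Book value $444,220.
Year 2: 5,536 × $20 = $110,720. Book value $333,500.
Year 3: 828 × $20 = $16,560. Book value $316,940.
Year 4: 3,025 × $20 = $60,500. Book value $256,440.
Year 5: 2,311 × $20 = $46,220. Book value $210,220.
Year 6: 2,219 × $20 = $44,380. Book value $165,840.

$44,380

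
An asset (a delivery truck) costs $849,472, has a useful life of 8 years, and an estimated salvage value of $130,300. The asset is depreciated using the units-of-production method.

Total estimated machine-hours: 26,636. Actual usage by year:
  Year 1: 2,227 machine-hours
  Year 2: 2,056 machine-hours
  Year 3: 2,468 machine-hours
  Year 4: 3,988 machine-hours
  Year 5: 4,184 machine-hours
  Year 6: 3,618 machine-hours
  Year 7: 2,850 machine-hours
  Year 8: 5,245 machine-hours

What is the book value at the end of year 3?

Depreciable base = $849,472 − $130,300 = $719,172.
Rate = $719,172 / 26,636 machine-hours = $27 per machine-hour.
Year 1: 2,227 × $27 = $60,129. Book value $789,343.
Year 2: 2,056 × $27 = $55,512. Book value $733,831.
Year 3: 2,468 × $27 = $66,636. Book value $667,195.

$667,195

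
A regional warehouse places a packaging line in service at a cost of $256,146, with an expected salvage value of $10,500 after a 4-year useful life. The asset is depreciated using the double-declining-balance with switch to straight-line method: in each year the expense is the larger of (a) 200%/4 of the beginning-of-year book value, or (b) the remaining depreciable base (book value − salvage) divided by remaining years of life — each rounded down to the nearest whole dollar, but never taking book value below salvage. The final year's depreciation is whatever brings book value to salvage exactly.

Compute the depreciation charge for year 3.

Depreciable base = $256,146 − $10,500 = $245,646.
Year 1: DB = ⌊$256,146 × 200%/4⌋ = $128,073; SL = ⌊$245,646/4⌋ = $61,411 → take DB $128,073. Book value $128,073.
Year 2: DB = ⌊$128,073 × 200%/4⌋ = $64,036; SL = ⌊$117,573/3⌋ = $39,191 → take DB $64,036. Book value $64,037.
Year 3: DB = ⌊$64,037 × 200%/4⌋ = $32,018; SL = ⌊$53,537/2⌋ = $26,768 → take DB $32,018. Book value $32,019.

$32,018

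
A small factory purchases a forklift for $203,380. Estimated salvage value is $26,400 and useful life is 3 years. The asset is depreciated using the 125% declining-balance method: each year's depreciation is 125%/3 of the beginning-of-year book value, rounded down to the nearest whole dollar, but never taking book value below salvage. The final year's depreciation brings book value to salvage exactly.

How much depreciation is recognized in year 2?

$49,432

Depreciable base = $203,380 − $26,400 = $176,980.
Year 1: ⌊$203,380 × 125%/3⌋ = $84,741. Book value $118,639.
Year 2: ⌊$118,639 × 125%/3⌋ = $49,432. Book value $69,207.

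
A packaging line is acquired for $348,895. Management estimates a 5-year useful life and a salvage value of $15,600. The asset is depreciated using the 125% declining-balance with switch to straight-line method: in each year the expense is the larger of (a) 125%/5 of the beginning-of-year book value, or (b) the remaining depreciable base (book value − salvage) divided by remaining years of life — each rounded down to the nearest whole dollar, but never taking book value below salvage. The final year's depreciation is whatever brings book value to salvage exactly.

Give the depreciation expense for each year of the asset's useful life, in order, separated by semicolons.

Depreciable base = $348,895 − $15,600 = $333,295.
Year 1: DB = ⌊$348,895 × 125%/5⌋ = $87,223; SL = ⌊$333,295/5⌋ = $66,659 → take DB $87,223. Book value $261,672.
Year 2: DB = ⌊$261,672 × 125%/5⌋ = $65,418; SL = ⌊$246,072/4⌋ = $61,518 → take DB $65,418. Book value $196,254.
Year 3: DB = ⌊$196,254 × 125%/5⌋ = $49,063; SL = ⌊$180,654/3⌋ = $60,218 → take SL $60,218. Book value $136,036.
Year 4: DB = ⌊$136,036 × 125%/5⌋ = $34,009; SL = ⌊$120,436/2⌋ = $60,218 → take SL $60,218. Book value $75,818.
Year 5 (final): $75,818 − $15,600 = $60,218. Book value $15,600.

$87,223; $65,418; $60,218; $60,218; $60,218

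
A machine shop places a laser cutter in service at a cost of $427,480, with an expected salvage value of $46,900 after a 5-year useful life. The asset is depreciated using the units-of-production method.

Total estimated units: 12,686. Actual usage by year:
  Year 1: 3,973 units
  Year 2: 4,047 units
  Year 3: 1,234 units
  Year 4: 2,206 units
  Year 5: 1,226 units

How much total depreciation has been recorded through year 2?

Depreciable base = $427,480 − $46,900 = $380,580.
Rate = $380,580 / 12,686 units = $30 per unit.
Year 1: 3,973 × $30 = $119,190. Book value $308,290.
Year 2: 4,047 × $30 = $121,410. Book value $186,880.
Accumulated through year 2 = $427,480 − $186,880 = $240,600.

$240,600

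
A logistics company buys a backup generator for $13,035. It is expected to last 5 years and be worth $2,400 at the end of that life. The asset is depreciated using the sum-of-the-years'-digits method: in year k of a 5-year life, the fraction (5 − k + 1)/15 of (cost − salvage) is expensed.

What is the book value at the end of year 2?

$6,654

Depreciable base = $13,035 − $2,400 = $10,635.
Sum of the years' digits = 5+4+3+2+1 = 15.
Year 1: $10,635 × 5/15 = $3,545. Book value $9,490.
Year 2: $10,635 × 4/15 = $2,836. Book value $6,654.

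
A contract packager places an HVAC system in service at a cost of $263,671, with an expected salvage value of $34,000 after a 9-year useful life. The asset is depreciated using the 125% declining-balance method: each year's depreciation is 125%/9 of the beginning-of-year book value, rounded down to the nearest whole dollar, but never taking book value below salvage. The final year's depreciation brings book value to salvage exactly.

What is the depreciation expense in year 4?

$23,383

Depreciable base = $263,671 − $34,000 = $229,671.
Year 1: ⌊$263,671 × 125%/9⌋ = $36,620. Book value $227,051.
Year 2: ⌊$227,051 × 125%/9⌋ = $31,534. Book value $195,517.
Year 3: ⌊$195,517 × 125%/9⌋ = $27,155. Book value $168,362.
Year 4: ⌊$168,362 × 125%/9⌋ = $23,383. Book value $144,979.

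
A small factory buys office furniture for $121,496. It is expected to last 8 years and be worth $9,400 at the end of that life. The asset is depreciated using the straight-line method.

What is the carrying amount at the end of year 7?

Depreciable base = $121,496 − $9,400 = $112,096.
Annual expense = $112,096 / 8 = $14,012.
End of year 1: book value $107,484.
End of year 2: book value $93,472.
End of year 3: book value $79,460.
End of year 4: book value $65,448.
End of year 5: book value $51,436.
End of year 6: book value $37,424.
End of year 7: book value $23,412.

$23,412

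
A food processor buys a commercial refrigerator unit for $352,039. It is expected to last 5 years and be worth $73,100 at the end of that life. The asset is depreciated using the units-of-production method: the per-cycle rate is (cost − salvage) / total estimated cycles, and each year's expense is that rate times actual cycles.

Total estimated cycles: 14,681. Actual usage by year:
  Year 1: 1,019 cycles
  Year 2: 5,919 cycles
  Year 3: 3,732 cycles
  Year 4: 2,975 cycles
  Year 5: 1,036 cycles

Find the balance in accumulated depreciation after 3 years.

$202,730

Depreciable base = $352,039 − $73,100 = $278,939.
Rate = $278,939 / 14,681 cycles = $19 per cycle.
Year 1: 1,019 × $19 = $19,361. Book value $332,678.
Year 2: 5,919 × $19 = $112,461. Book value $220,217.
Year 3: 3,732 × $19 = $70,908. Book value $149,309.
Accumulated through year 3 = $352,039 − $149,309 = $202,730.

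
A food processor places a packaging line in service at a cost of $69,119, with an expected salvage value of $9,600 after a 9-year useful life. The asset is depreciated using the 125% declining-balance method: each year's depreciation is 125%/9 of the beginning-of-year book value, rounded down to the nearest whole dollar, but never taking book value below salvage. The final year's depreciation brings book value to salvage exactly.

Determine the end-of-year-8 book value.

$20,899

Depreciable base = $69,119 − $9,600 = $59,519.
Year 1: ⌊$69,119 × 125%/9⌋ = $9,599. Book value $59,520.
Year 2: ⌊$59,520 × 125%/9⌋ = $8,266. Book value $51,254.
Year 3: ⌊$51,254 × 125%/9⌋ = $7,118. Book value $44,136.
Year 4: ⌊$44,136 × 125%/9⌋ = $6,130. Book value $38,006.
Year 5: ⌊$38,006 × 125%/9⌋ = $5,278. Book value $32,728.
Year 6: ⌊$32,728 × 125%/9⌋ = $4,545. Book value $28,183.
Year 7: ⌊$28,183 × 125%/9⌋ = $3,914. Book value $24,269.
Year 8: ⌊$24,269 × 125%/9⌋ = $3,370. Book value $20,899.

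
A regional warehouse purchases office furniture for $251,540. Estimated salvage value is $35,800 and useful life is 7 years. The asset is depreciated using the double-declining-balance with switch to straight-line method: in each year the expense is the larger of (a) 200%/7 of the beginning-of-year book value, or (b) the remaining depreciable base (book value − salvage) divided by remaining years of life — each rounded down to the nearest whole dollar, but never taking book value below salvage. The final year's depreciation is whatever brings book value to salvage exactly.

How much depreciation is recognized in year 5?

$18,708

Depreciable base = $251,540 − $35,800 = $215,740.
Year 1: DB = ⌊$251,540 × 200%/7⌋ = $71,868; SL = ⌊$215,740/7⌋ = $30,820 → take DB $71,868. Book value $179,672.
Year 2: DB = ⌊$179,672 × 200%/7⌋ = $51,334; SL = ⌊$143,872/6⌋ = $23,978 → take DB $51,334. Book value $128,338.
Year 3: DB = ⌊$128,338 × 200%/7⌋ = $36,668; SL = ⌊$92,538/5⌋ = $18,507 → take DB $36,668. Book value $91,670.
Year 4: DB = ⌊$91,670 × 200%/7⌋ = $26,191; SL = ⌊$55,870/4⌋ = $13,967 → take DB $26,191. Book value $65,479.
Year 5: DB = ⌊$65,479 × 200%/7⌋ = $18,708; SL = ⌊$29,679/3⌋ = $9,893 → take DB $18,708. Book value $46,771.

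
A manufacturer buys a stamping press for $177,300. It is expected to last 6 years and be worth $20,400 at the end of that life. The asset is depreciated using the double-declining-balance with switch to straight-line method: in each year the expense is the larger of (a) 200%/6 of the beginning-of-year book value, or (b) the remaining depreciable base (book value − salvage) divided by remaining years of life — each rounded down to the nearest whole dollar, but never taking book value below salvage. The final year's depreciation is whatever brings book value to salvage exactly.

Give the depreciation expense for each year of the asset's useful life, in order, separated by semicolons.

$59,100; $39,400; $26,266; $17,511; $11,674; $2,949

Depreciable base = $177,300 − $20,400 = $156,900.
Year 1: DB = ⌊$177,300 × 200%/6⌋ = $59,100; SL = ⌊$156,900/6⌋ = $26,150 → take DB $59,100. Book value $118,200.
Year 2: DB = ⌊$118,200 × 200%/6⌋ = $39,400; SL = ⌊$97,800/5⌋ = $19,560 → take DB $39,400. Book value $78,800.
Year 3: DB = ⌊$78,800 × 200%/6⌋ = $26,266; SL = ⌊$58,400/4⌋ = $14,600 → take DB $26,266. Book value $52,534.
Year 4: DB = ⌊$52,534 × 200%/6⌋ = $17,511; SL = ⌊$32,134/3⌋ = $10,711 → take DB $17,511. Book value $35,023.
Year 5: DB = ⌊$35,023 × 200%/6⌋ = $11,674; SL = ⌊$14,623/2⌋ = $7,311 → take DB $11,674. Book value $23,349.
Year 6 (final): $23,349 − $20,400 = $2,949. Book value $20,400.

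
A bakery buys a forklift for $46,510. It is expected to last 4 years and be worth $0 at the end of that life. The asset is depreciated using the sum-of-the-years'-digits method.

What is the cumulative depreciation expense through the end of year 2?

$32,557

Depreciable base = $46,510 − $0 = $46,510.
Sum of the years' digits = 4+3+2+1 = 10.
Year 1: $46,510 × 4/10 = $18,604. Book value $27,906.
Year 2: $46,510 × 3/10 = $13,953. Book value $13,953.
Accumulated through year 2 = $46,510 − $13,953 = $32,557.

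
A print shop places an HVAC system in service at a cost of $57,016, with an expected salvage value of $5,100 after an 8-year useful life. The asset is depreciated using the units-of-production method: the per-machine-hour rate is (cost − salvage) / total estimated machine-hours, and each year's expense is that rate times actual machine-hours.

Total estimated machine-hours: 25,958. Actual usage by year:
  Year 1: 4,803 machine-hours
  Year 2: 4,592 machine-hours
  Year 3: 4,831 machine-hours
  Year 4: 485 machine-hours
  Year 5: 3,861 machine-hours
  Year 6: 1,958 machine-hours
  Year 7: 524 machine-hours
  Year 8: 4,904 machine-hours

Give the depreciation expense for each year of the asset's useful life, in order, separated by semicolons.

Depreciable base = $57,016 − $5,100 = $51,916.
Rate = $51,916 / 25,958 machine-hours = $2 per machine-hour.
Year 1: 4,803 × $2 = $9,606. Book value $47,410.
Year 2: 4,592 × $2 = $9,184. Book value $38,226.
Year 3: 4,831 × $2 = $9,662. Book value $28,564.
Year 4: 485 × $2 = $970. Book value $27,594.
Year 5: 3,861 × $2 = $7,722. Book value $19,872.
Year 6: 1,958 × $2 = $3,916. Book value $15,956.
Year 7: 524 × $2 = $1,048. Book value $14,908.
Year 8: 4,904 × $2 = $9,808. Book value $5,100.

$9,606; $9,184; $9,662; $970; $7,722; $3,916; $1,048; $9,808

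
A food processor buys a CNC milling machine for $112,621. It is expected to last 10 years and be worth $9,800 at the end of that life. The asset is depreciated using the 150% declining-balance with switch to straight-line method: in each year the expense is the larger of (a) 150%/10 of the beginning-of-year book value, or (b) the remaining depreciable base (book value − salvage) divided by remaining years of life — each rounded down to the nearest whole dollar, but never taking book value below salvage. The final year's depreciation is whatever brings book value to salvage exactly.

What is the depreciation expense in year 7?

Depreciable base = $112,621 − $9,800 = $102,821.
Year 1: DB = ⌊$112,621 × 150%/10⌋ = $16,893; SL = ⌊$102,821/10⌋ = $10,282 → take DB $16,893. Book value $95,728.
Year 2: DB = ⌊$95,728 × 150%/10⌋ = $14,359; SL = ⌊$85,928/9⌋ = $9,547 → take DB $14,359. Book value $81,369.
Year 3: DB = ⌊$81,369 × 150%/10⌋ = $12,205; SL = ⌊$71,569/8⌋ = $8,946 → take DB $12,205. Book value $69,164.
Year 4: DB = ⌊$69,164 × 150%/10⌋ = $10,374; SL = ⌊$59,364/7⌋ = $8,480 → take DB $10,374. Book value $58,790.
Year 5: DB = ⌊$58,790 × 150%/10⌋ = $8,818; SL = ⌊$48,990/6⌋ = $8,165 → take DB $8,818. Book value $49,972.
Year 6: DB = ⌊$49,972 × 150%/10⌋ = $7,495; SL = ⌊$40,172/5⌋ = $8,034 → take SL $8,034. Book value $41,938.
Year 7: DB = ⌊$41,938 × 150%/10⌋ = $6,290; SL = ⌊$32,138/4⌋ = $8,034 → take SL $8,034. Book value $33,904.

$8,034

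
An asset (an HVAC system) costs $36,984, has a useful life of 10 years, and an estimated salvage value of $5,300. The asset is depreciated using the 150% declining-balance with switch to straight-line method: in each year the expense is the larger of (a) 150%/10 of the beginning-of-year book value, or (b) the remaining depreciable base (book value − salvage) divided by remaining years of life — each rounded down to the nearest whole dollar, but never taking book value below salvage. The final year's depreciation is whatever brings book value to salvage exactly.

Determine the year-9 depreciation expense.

$2,163

Depreciable base = $36,984 − $5,300 = $31,684.
Year 1: DB = ⌊$36,984 × 150%/10⌋ = $5,547; SL = ⌊$31,684/10⌋ = $3,168 → take DB $5,547. Book value $31,437.
Year 2: DB = ⌊$31,437 × 150%/10⌋ = $4,715; SL = ⌊$26,137/9⌋ = $2,904 → take DB $4,715. Book value $26,722.
Year 3: DB = ⌊$26,722 × 150%/10⌋ = $4,008; SL = ⌊$21,422/8⌋ = $2,677 → take DB $4,008. Book value $22,714.
Year 4: DB = ⌊$22,714 × 150%/10⌋ = $3,407; SL = ⌊$17,414/7⌋ = $2,487 → take DB $3,407. Book value $19,307.
Year 5: DB = ⌊$19,307 × 150%/10⌋ = $2,896; SL = ⌊$14,007/6⌋ = $2,334 → take DB $2,896. Book value $16,411.
Year 6: DB = ⌊$16,411 × 150%/10⌋ = $2,461; SL = ⌊$11,111/5⌋ = $2,222 → take DB $2,461. Book value $13,950.
Year 7: DB = ⌊$13,950 × 150%/10⌋ = $2,092; SL = ⌊$8,650/4⌋ = $2,162 → take SL $2,162. Book value $11,788.
Year 8: DB = ⌊$11,788 × 150%/10⌋ = $1,768; SL = ⌊$6,488/3⌋ = $2,162 → take SL $2,162. Book value $9,626.
Year 9: DB = ⌊$9,626 × 150%/10⌋ = $1,443; SL = ⌊$4,326/2⌋ = $2,163 → take SL $2,163. Book value $7,463.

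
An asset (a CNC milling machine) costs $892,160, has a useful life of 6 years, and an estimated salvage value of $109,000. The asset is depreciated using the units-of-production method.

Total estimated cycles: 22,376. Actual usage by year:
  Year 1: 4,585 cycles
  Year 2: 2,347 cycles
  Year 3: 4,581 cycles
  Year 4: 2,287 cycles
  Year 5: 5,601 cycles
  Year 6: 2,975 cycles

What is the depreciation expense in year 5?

Depreciable base = $892,160 − $109,000 = $783,160.
Rate = $783,160 / 22,376 cycles = $35 per cycle.
Year 1: 4,585 × $35 = $160,475. Book value $731,685.
Year 2: 2,347 × $35 = $82,145. Book value $649,540.
Year 3: 4,581 × $35 = $160,335. Book value $489,205.
Year 4: 2,287 × $35 = $80,045. Book value $409,160.
Year 5: 5,601 × $35 = $196,035. Book value $213,125.

$196,035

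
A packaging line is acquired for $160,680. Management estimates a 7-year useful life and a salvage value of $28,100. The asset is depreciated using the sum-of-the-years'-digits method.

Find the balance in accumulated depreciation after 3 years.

Depreciable base = $160,680 − $28,100 = $132,580.
Sum of the years' digits = 7+6+5+4+3+2+1 = 28.
Year 1: $132,580 × 7/28 = $33,145. Book value $127,535.
Year 2: $132,580 × 6/28 = $28,410. Book value $99,125.
Year 3: $132,580 × 5/28 = $23,675. Book value $75,450.
Accumulated through year 3 = $160,680 − $75,450 = $85,230.

$85,230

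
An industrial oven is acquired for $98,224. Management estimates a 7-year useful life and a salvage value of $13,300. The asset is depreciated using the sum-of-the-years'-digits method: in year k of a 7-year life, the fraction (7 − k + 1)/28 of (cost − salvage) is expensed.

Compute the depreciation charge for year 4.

$12,132

Depreciable base = $98,224 − $13,300 = $84,924.
Sum of the years' digits = 7+6+5+4+3+2+1 = 28.
Year 1: $84,924 × 7/28 = $21,231. Book value $76,993.
Year 2: $84,924 × 6/28 = $18,198. Book value $58,795.
Year 3: $84,924 × 5/28 = $15,165. Book value $43,630.
Year 4: $84,924 × 4/28 = $12,132. Book value $31,498.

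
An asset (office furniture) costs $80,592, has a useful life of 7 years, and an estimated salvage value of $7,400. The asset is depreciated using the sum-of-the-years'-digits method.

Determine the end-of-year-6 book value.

$10,014

Depreciable base = $80,592 − $7,400 = $73,192.
Sum of the years' digits = 7+6+5+4+3+2+1 = 28.
Year 1: $73,192 × 7/28 = $18,298. Book value $62,294.
Year 2: $73,192 × 6/28 = $15,684. Book value $46,610.
Year 3: $73,192 × 5/28 = $13,070. Book value $33,540.
Year 4: $73,192 × 4/28 = $10,456. Book value $23,084.
Year 5: $73,192 × 3/28 = $7,842. Book value $15,242.
Year 6: $73,192 × 2/28 = $5,228. Book value $10,014.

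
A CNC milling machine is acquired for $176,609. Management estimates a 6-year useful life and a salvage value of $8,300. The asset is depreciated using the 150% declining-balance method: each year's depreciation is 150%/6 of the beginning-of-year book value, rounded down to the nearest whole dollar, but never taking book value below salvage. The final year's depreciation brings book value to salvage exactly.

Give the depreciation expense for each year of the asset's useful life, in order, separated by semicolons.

$44,152; $33,114; $24,835; $18,627; $13,970; $33,611

Depreciable base = $176,609 − $8,300 = $168,309.
Year 1: ⌊$176,609 × 150%/6⌋ = $44,152. Book value $132,457.
Year 2: ⌊$132,457 × 150%/6⌋ = $33,114. Book value $99,343.
Year 3: ⌊$99,343 × 150%/6⌋ = $24,835. Book value $74,508.
Year 4: ⌊$74,508 × 150%/6⌋ = $18,627. Book value $55,881.
Year 5: ⌊$55,881 × 150%/6⌋ = $13,970. Book value $41,911.
Year 6 (final): $41,911 − $8,300 = $33,611. Book value $8,300.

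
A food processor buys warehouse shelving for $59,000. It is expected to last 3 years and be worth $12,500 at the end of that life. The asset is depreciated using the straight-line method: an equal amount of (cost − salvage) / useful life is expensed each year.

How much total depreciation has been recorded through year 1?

Depreciable base = $59,000 − $12,500 = $46,500.
Annual expense = $46,500 / 3 = $15,500.
End of year 1: book value $43,500.
Accumulated through year 1 = $59,000 − $43,500 = $15,500.

$15,500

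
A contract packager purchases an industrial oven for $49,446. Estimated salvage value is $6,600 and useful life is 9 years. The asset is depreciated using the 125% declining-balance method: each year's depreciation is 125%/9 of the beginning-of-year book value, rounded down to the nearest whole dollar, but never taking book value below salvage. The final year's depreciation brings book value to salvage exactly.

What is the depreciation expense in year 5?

$3,776

Depreciable base = $49,446 − $6,600 = $42,846.
Year 1: ⌊$49,446 × 125%/9⌋ = $6,867. Book value $42,579.
Year 2: ⌊$42,579 × 125%/9⌋ = $5,913. Book value $36,666.
Year 3: ⌊$36,666 × 125%/9⌋ = $5,092. Book value $31,574.
Year 4: ⌊$31,574 × 125%/9⌋ = $4,385. Book value $27,189.
Year 5: ⌊$27,189 × 125%/9⌋ = $3,776. Book value $23,413.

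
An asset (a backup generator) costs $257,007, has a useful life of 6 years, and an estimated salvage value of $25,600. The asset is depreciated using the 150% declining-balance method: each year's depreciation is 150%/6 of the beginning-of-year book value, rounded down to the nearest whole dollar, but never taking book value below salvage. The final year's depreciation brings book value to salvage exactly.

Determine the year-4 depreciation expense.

Depreciable base = $257,007 − $25,600 = $231,407.
Year 1: ⌊$257,007 × 150%/6⌋ = $64,251. Book value $192,756.
Year 2: ⌊$192,756 × 150%/6⌋ = $48,189. Book value $144,567.
Year 3: ⌊$144,567 × 150%/6⌋ = $36,141. Book value $108,426.
Year 4: ⌊$108,426 × 150%/6⌋ = $27,106. Book value $81,320.

$27,106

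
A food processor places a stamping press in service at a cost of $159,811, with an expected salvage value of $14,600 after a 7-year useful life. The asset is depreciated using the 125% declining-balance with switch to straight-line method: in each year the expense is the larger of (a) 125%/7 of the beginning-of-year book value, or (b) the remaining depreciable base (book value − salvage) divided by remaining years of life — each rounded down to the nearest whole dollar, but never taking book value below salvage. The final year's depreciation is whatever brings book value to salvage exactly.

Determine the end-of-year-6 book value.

Depreciable base = $159,811 − $14,600 = $145,211.
Year 1: DB = ⌊$159,811 × 125%/7⌋ = $28,537; SL = ⌊$145,211/7⌋ = $20,744 → take DB $28,537. Book value $131,274.
Year 2: DB = ⌊$131,274 × 125%/7⌋ = $23,441; SL = ⌊$116,674/6⌋ = $19,445 → take DB $23,441. Book value $107,833.
Year 3: DB = ⌊$107,833 × 125%/7⌋ = $19,255; SL = ⌊$93,233/5⌋ = $18,646 → take DB $19,255. Book value $88,578.
Year 4: DB = ⌊$88,578 × 125%/7⌋ = $15,817; SL = ⌊$73,978/4⌋ = $18,494 → take SL $18,494. Book value $70,084.
Year 5: DB = ⌊$70,084 × 125%/7⌋ = $12,515; SL = ⌊$55,484/3⌋ = $18,494 → take SL $18,494. Book value $51,590.
Year 6: DB = ⌊$51,590 × 125%/7⌋ = $9,212; SL = ⌊$36,990/2⌋ = $18,495 → take SL $18,495. Book value $33,095.

$33,095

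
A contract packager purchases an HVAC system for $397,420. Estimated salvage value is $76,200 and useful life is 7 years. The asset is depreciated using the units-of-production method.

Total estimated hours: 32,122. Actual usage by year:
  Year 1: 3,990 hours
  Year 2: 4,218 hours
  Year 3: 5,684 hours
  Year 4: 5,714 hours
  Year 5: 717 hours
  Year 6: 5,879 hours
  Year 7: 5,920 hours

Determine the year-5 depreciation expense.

Depreciable base = $397,420 − $76,200 = $321,220.
Rate = $321,220 / 32,122 hours = $10 per hour.
Year 1: 3,990 × $10 = $39,900. Book value $357,520.
Year 2: 4,218 × $10 = $42,180. Book value $315,340.
Year 3: 5,684 × $10 = $56,840. Book value $258,500.
Year 4: 5,714 × $10 = $57,140. Book value $201,360.
Year 5: 717 × $10 = $7,170. Book value $194,190.

$7,170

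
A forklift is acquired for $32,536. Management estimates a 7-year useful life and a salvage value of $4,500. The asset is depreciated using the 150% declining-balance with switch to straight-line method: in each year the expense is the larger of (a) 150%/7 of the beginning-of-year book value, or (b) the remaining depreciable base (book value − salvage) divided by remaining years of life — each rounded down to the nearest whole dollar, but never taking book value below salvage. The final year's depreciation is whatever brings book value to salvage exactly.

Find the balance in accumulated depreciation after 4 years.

Depreciable base = $32,536 − $4,500 = $28,036.
Year 1: DB = ⌊$32,536 × 150%/7⌋ = $6,972; SL = ⌊$28,036/7⌋ = $4,005 → take DB $6,972. Book value $25,564.
Year 2: DB = ⌊$25,564 × 150%/7⌋ = $5,478; SL = ⌊$21,064/6⌋ = $3,510 → take DB $5,478. Book value $20,086.
Year 3: DB = ⌊$20,086 × 150%/7⌋ = $4,304; SL = ⌊$15,586/5⌋ = $3,117 → take DB $4,304. Book value $15,782.
Year 4: DB = ⌊$15,782 × 150%/7⌋ = $3,381; SL = ⌊$11,282/4⌋ = $2,820 → take DB $3,381. Book value $12,401.
Accumulated through year 4 = $32,536 − $12,401 = $20,135.

$20,135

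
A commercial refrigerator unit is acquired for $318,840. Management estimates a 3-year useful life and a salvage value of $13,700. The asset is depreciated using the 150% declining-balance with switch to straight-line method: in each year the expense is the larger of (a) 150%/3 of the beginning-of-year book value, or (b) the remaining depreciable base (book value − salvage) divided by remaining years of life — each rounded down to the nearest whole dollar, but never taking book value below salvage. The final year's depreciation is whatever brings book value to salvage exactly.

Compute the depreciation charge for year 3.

$66,010

Depreciable base = $318,840 − $13,700 = $305,140.
Year 1: DB = ⌊$318,840 × 150%/3⌋ = $159,420; SL = ⌊$305,140/3⌋ = $101,713 → take DB $159,420. Book value $159,420.
Year 2: DB = ⌊$159,420 × 150%/3⌋ = $79,710; SL = ⌊$145,720/2⌋ = $72,860 → take DB $79,710. Book value $79,710.
Year 3 (final): $79,710 − $13,700 = $66,010. Book value $13,700.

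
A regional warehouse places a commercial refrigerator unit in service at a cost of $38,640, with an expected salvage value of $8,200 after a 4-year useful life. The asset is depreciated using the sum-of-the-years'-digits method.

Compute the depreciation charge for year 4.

Depreciable base = $38,640 − $8,200 = $30,440.
Sum of the years' digits = 4+3+2+1 = 10.
Year 1: $30,440 × 4/10 = $12,176. Book value $26,464.
Year 2: $30,440 × 3/10 = $9,132. Book value $17,332.
Year 3: $30,440 × 2/10 = $6,088. Book value $11,244.
Year 4: $30,440 × 1/10 = $3,044. Book value $8,200.

$3,044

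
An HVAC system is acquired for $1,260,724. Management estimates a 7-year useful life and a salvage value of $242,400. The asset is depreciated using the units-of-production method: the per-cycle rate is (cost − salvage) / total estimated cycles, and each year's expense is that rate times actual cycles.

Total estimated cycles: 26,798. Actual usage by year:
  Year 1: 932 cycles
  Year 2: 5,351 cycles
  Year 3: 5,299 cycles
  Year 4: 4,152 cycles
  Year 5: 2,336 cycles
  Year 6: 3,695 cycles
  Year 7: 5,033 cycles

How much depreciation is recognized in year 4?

Depreciable base = $1,260,724 − $242,400 = $1,018,324.
Rate = $1,018,324 / 26,798 cycles = $38 per cycle.
Year 1: 932 × $38 = $35,416. Book value $1,225,308.
Year 2: 5,351 × $38 = $203,338. Book value $1,021,970.
Year 3: 5,299 × $38 = $201,362. Book value $820,608.
Year 4: 4,152 × $38 = $157,776. Book value $662,832.

$157,776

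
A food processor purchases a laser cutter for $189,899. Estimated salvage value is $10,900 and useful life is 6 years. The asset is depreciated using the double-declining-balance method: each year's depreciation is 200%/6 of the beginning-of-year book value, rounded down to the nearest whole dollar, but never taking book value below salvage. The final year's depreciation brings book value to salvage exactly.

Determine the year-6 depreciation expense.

$14,108

Depreciable base = $189,899 − $10,900 = $178,999.
Year 1: ⌊$189,899 × 200%/6⌋ = $63,299. Book value $126,600.
Year 2: ⌊$126,600 × 200%/6⌋ = $42,200. Book value $84,400.
Year 3: ⌊$84,400 × 200%/6⌋ = $28,133. Book value $56,267.
Year 4: ⌊$56,267 × 200%/6⌋ = $18,755. Book value $37,512.
Year 5: ⌊$37,512 × 200%/6⌋ = $12,504. Book value $25,008.
Year 6 (final): $25,008 − $10,900 = $14,108. Book value $10,900.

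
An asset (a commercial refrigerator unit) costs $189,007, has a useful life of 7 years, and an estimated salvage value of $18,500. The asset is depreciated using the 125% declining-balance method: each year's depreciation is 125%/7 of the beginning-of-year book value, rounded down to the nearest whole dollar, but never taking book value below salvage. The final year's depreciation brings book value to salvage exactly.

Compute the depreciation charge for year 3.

$22,773

Depreciable base = $189,007 − $18,500 = $170,507.
Year 1: ⌊$189,007 × 125%/7⌋ = $33,751. Book value $155,256.
Year 2: ⌊$155,256 × 125%/7⌋ = $27,724. Book value $127,532.
Year 3: ⌊$127,532 × 125%/7⌋ = $22,773. Book value $104,759.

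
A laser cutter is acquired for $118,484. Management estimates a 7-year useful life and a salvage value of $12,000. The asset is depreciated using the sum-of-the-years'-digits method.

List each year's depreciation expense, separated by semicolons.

Depreciable base = $118,484 − $12,000 = $106,484.
Sum of the years' digits = 7+6+5+4+3+2+1 = 28.
Year 1: $106,484 × 7/28 = $26,621. Book value $91,863.
Year 2: $106,484 × 6/28 = $22,818. Book value $69,045.
Year 3: $106,484 × 5/28 = $19,015. Book value $50,030.
Year 4: $106,484 × 4/28 = $15,212. Book value $34,818.
Year 5: $106,484 × 3/28 = $11,409. Book value $23,409.
Year 6: $106,484 × 2/28 = $7,606. Book value $15,803.
Year 7: $106,484 × 1/28 = $3,803. Book value $12,000.

$26,621; $22,818; $19,015; $15,212; $11,409; $7,606; $3,803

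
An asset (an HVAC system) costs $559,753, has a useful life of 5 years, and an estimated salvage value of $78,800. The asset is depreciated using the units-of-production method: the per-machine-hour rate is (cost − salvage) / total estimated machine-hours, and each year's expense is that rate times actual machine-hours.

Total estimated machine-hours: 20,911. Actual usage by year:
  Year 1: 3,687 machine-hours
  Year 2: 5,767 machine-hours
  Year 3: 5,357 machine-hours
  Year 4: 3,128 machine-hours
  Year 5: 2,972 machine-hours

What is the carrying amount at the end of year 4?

Depreciable base = $559,753 − $78,800 = $480,953.
Rate = $480,953 / 20,911 machine-hours = $23 per machine-hour.
Year 1: 3,687 × $23 = $84,801. Book value $474,952.
Year 2: 5,767 × $23 = $132,641. Book value $342,311.
Year 3: 5,357 × $23 = $123,211. Book value $219,100.
Year 4: 3,128 × $23 = $71,944. Book value $147,156.

$147,156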